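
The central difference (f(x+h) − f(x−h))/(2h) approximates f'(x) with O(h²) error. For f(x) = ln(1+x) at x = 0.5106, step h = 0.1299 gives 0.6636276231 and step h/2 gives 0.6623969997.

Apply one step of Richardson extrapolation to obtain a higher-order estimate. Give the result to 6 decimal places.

Leading term ∝ h^2; use weight 4 = 2^2.
Weighted: 2.6495879988 − 0.6636276231 = 1.9859603757
1.9859603757 ÷ 3 = 0.6619867919
Correction |R − A(h/2)| = 4.102e-04; gap |A(h/2) − A(h)| = 1.231e-03.

0.661987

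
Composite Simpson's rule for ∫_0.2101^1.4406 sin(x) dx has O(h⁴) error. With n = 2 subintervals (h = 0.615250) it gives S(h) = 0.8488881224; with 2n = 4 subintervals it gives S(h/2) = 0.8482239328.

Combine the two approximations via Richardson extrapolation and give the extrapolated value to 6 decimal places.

Error is O(h^4); halving h shrinks it by 2^4 = 16.
2^4×A(h/2) = 13.5715829248; minus A(h) gives 12.7226948024.
Denominator 16 − 1 = 15.
Extrapolated: 12.7226948024 / 15 = 0.8481796535
Gap between inputs: 6.642e-04; correction applied: −0.0000442793.

0.848180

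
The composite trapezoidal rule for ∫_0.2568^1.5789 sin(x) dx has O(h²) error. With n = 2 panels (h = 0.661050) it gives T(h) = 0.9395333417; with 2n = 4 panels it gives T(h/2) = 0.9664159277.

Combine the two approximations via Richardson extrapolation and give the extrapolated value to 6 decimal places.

0.975377

Error is O(h^2); halving h shrinks it by 2^2 = 4.
2^2 × A(h/2) = 3.8656637108; minus A(h) gives 2.9261303691.
Divide by 2^2 − 1 = 3.
R = 2.9261303691/3 = 0.9753767897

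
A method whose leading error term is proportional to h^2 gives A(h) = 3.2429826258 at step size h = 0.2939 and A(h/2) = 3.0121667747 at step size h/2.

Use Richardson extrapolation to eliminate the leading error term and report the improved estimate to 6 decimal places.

r = 2, so 2^r = 4.
Weighted: 12.0486670988 − 3.2429826258 = 8.8056844730
Extrapolated: 8.8056844730 / 3 = 2.9352281577
Correction |R − A(h/2)| = 7.694e-02; gap |A(h/2) − A(h)| = 2.308e-01.

2.935228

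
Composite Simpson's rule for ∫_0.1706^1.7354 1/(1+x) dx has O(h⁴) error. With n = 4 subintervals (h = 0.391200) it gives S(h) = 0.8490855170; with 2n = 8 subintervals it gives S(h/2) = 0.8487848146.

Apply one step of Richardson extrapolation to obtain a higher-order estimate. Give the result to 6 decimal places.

r = 4, so 2^r = 16.
16 × 0.8487848146 − 0.8490855170 = 12.7314715166
(16 × 0.8487848146 − 0.8490855170)/(16 − 1) = 0.8487647678
Gap between inputs: 3.007e-04; correction applied: −0.0000200468.

0.848765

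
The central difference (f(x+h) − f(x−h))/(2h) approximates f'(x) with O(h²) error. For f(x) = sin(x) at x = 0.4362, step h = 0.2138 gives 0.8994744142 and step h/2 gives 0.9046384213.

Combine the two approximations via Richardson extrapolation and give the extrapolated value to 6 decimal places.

The method has order 2: 2^2 = 4.
4·0.9046384213 = 3.6185536852; 3.6185536852 − 0.8994744142 = 2.7190792710
Extrapolated: 2.7190792710 / 3 = 0.9063597570

0.906360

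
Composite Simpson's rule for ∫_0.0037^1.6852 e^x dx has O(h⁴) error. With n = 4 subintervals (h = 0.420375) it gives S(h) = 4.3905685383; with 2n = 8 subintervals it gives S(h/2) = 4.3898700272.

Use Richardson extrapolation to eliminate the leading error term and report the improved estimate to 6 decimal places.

4.389823

Leading term ∝ h^4; use weight 16 = 2^4.
Numerator 16 × A(h/2) − A(h) = 16 × 4.3898700272 − 4.3905685383 = 65.8473518969
(16 × 4.3898700272 − 4.3905685383)/(16 − 1) = 4.3898234598
Gap between inputs: 6.985e-04; correction applied: −0.0000465674.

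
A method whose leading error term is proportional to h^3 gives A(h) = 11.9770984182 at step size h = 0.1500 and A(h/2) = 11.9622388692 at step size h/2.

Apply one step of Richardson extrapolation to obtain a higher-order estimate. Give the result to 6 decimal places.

Error is O(h^3); halving h shrinks it by 2^3 = 8.
2^3×A(h/2) = 95.6979109536; minus A(h) gives 83.7208125354.
R = 83.7208125354/7 = 11.9601160765

11.960116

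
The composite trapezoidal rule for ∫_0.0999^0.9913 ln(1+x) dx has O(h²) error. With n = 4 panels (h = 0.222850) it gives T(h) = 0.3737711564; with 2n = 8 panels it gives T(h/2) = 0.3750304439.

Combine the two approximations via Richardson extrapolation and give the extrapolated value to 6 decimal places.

0.375450

With r = 2 the leading error scales as h^2, so the weight is 2^2 = 4.
4·0.3750304439 = 1.5001217756; 1.5001217756 − 0.3737711564 = 1.1263506192
Denominator 4 − 1 = 3.
R = 1.1263506192/3 = 0.3754502064
Gap between inputs: 1.259e-03; correction applied: +0.0004197625.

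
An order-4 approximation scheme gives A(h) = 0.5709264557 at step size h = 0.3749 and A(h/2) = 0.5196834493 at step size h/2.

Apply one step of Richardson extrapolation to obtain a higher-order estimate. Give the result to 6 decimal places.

0.516267

r = 4: numerator weight 16, denominator 15.
Difference of the inputs: 0.5196834493 − 0.5709264557 = -0.0512430064
Divide by 2^4 − 1 = 15: (-0.0512430064)/15 = -0.0034162004
R = 0.5196834493 − 0.0034162004 = 0.5162672489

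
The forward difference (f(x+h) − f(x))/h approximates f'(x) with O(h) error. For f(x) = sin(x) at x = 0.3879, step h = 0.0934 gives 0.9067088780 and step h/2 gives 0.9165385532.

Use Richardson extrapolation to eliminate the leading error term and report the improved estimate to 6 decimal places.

0.926368

Order 1 gives 2^r = 2 and 2^r − 1 = 1.
Weighted: 1.8330771064 − 0.9067088780 = 0.9263682284
Denominator 2 − 1 = 1.
Extrapolated: 0.9263682284 / 1 = 0.9263682284
Shift from A(h/2): +0.0098296752.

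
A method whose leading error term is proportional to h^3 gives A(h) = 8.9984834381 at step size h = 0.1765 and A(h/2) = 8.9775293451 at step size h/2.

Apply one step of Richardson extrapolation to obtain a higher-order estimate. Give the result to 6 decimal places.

8.974536

Order 3 gives 2^r = 8 and 2^r − 1 = 7.
8*8.9775293451 = 71.8202347608; 71.8202347608 − 8.9984834381 = 62.8217513227
Denominator 8 − 1 = 7.
R = 62.8217513227/7 = 8.9745359032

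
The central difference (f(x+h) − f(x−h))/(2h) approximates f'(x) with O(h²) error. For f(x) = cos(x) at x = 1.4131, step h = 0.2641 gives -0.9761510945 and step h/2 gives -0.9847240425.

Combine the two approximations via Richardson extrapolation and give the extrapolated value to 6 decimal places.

r = 2, so 2^r = 4.
2^2·A(h/2) = -3.9388961700; minus A(h) gives -2.9627450755.
Divide by 2^2 − 1 = 3.
(-2.9627450755) ÷ 3 = -0.9875816918

-0.987582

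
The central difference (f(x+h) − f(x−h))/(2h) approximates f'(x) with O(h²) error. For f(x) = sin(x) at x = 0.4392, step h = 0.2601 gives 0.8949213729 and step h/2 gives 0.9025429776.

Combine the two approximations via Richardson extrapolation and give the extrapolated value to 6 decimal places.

0.905084

r = 2: numerator weight 4, denominator 3.
4*0.9025429776 = 3.6101719104; subtract 0.8949213729 → 2.7152505375
Divide by 2^2 − 1 = 3.
Extrapolated: 2.7152505375 / 3 = 0.9050835125
Gap between inputs: 7.622e-03; correction applied: +0.0025405349.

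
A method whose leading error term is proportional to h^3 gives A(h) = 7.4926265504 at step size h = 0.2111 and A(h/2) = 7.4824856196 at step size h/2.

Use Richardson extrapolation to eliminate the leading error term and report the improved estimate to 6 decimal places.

The method has order 3: 2^3 = 8.
8×7.4824856196 = 59.8598849568; 59.8598849568 − 7.4926265504 = 52.3672584064
52.3672584064 ÷ 7 = 7.4810369152

7.481037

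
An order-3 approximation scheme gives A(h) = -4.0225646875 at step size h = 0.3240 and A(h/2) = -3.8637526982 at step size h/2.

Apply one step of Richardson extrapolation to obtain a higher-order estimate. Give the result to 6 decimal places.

-3.841065

With r = 3 the leading error scales as h^3, so the weight is 2^3 = 8.
8 × (-3.8637526982) = -30.9100215856; (-30.9100215856) − (-4.0225646875) = -26.8874568981
Denominator 8 − 1 = 7.
Extrapolated: (-26.8874568981) / 7 = -3.8410652712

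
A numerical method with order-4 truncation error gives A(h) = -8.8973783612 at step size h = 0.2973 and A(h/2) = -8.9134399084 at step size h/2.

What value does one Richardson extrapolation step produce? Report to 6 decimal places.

-8.914511

Leading term ∝ h^4; use weight 16 = 2^4.
Numerator 16·A(h/2) − A(h) = 16·(-8.9134399084) − (-8.8973783612) = -133.7176601732
(-133.7176601732) ÷ 15 = -8.9145106782
Shift from A(h/2): −0.0010707698.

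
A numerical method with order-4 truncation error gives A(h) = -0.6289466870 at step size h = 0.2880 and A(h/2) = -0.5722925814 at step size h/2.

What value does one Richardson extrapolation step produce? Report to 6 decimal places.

-0.568516

Order 4 gives 2^r = 16 and 2^r − 1 = 15.
Top: 16(-0.5722925814) − (-0.6289466870) = -8.5277346154
Divide by 2^4 − 1 = 15.
Result: -0.5685156410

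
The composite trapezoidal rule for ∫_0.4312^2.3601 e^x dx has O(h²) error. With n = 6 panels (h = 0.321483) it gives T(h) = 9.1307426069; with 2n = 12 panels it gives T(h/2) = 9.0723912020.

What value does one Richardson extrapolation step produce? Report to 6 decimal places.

9.052941

r = 2: numerator weight 4, denominator 3.
Top: 4(9.0723912020) − (9.1307426069) = 27.1588222011
Divide by 2^2 − 1 = 3.
27.1588222011 ÷ 3 = 9.0529407337
Gap between inputs: 5.835e-02; correction applied: −0.0194504683.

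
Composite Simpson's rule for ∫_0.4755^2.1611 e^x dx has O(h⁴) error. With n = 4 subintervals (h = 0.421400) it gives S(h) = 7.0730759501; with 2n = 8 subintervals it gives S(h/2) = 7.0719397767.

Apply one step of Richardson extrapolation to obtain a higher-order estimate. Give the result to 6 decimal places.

7.071864

Order 4 gives 2^r = 16 and 2^r − 1 = 15.
2^4×A(h/2) = 113.1510364272; minus A(h) gives 106.0779604771.
106.0779604771 ÷ 15 = 7.0718640318
Gap between inputs: 1.136e-03; correction applied: −0.0000757449.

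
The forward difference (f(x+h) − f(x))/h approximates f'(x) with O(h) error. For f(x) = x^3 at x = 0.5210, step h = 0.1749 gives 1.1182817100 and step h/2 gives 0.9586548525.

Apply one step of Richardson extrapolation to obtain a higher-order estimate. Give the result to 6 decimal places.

0.799028

Leading term ∝ h^1; use weight 2 = 2^1.
Top: 2(0.9586548525) − (1.1182817100) = 0.7990279950
Denominator 2 − 1 = 1.
Extrapolated: 0.7990279950 / 1 = 0.7990279950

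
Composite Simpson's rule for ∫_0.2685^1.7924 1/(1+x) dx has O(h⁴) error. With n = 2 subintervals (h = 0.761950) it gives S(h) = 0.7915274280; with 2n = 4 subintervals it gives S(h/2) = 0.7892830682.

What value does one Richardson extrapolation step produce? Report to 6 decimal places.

0.789133

Order 4 gives 2^r = 16 and 2^r − 1 = 15.
16×0.7892830682 = 12.6285290912; subtract 0.7915274280 → 11.8370016632
11.8370016632 ÷ 15 = 0.7891334442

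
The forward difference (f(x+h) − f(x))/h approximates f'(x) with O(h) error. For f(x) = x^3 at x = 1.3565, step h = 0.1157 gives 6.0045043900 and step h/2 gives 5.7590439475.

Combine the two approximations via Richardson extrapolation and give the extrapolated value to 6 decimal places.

5.513584

Method order is 1; weight 2^1 = 2.
2*5.7590439475 = 11.5180878950; subtract 6.0045043900 → 5.5135835050
Divide by 2^1 − 1 = 1.
(2*5.7590439475 − 6.0045043900)/(2 − 1) = 5.5135835050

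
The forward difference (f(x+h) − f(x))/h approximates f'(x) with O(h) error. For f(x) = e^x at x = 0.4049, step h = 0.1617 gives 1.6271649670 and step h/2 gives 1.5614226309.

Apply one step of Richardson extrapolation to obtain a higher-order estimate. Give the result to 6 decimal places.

r = 1, so 2^r = 2.
2^1*A(h/2) = 3.1228452618; minus A(h) gives 1.4956802948.
1.4956802948 ÷ 1 = 1.4956802948

1.495680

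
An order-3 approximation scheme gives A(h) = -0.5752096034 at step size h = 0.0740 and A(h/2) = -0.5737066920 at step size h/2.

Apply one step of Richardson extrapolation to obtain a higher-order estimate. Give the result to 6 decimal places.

-0.573492

r = 3, so 2^r = 8.
Numerator 8 × A(h/2) − A(h) = 8 × (-0.5737066920) − (-0.5752096034) = -4.0144439326
Denominator 8 − 1 = 7.
R = (-4.0144439326)/7 = -0.5734919904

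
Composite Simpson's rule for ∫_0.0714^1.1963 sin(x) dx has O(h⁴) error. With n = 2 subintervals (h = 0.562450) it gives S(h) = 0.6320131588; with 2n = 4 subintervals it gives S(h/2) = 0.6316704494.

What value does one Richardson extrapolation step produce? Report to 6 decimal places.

r = 4, so 2^r = 16.
2^4 × A(h/2) = 10.1067271904; minus A(h) gives 9.4747140316.
R = 9.4747140316/15 = 0.6316476021
Shift from A(h/2): −0.0000228473.

0.631648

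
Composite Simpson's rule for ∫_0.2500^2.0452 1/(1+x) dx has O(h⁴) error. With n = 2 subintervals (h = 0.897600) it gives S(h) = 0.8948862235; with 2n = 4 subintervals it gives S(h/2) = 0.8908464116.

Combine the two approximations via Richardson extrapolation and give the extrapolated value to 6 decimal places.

0.890577

r = 4, so 2^r = 16.
2^4*A(h/2) = 14.2535425856; minus A(h) gives 13.3586563621.
Divide by 2^4 − 1 = 15.
(16*0.8908464116 − 0.8948862235)/(16 − 1) = 0.8905770908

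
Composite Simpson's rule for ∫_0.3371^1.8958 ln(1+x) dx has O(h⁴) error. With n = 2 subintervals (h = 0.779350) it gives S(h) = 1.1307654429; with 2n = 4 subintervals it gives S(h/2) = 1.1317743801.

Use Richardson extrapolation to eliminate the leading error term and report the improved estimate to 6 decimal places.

Order 4 gives 2^r = 16 and 2^r − 1 = 15.
16×1.1317743801 = 18.1083900816; 18.1083900816 − 1.1307654429 = 16.9776246387
Divide by 2^4 − 1 = 15.
So the Richardson estimate is 1.1318416426.
Correction |R − A(h/2)| = 6.726e-05; gap |A(h/2) − A(h)| = 1.009e-03.

1.131842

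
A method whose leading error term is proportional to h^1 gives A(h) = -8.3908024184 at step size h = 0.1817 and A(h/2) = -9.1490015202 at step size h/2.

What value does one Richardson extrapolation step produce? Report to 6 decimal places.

-9.907201

Error is O(h^1); halving h shrinks it by 2^1 = 2.
Weighted: (-18.2980030404) − (-8.3908024184) = -9.9072006220
(-9.9072006220) ÷ 1 = -9.9072006220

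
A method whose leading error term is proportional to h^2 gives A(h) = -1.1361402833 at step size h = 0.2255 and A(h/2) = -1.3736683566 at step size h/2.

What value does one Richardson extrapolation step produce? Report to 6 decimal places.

-1.452844

The method has order 2: 2^2 = 4.
Top: 4(-1.3736683566) − (-1.1361402833) = -4.3585331431
(-4.3585331431) ÷ 3 = -1.4528443810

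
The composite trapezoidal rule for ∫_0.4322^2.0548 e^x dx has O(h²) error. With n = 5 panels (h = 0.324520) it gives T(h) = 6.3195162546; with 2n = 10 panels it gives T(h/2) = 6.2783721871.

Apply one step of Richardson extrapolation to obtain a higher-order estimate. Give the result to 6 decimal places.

6.264657

With r = 2 the leading error scales as h^2, so the weight is 2^2 = 4.
4 × 6.2783721871 = 25.1134887484; subtract 6.3195162546 → 18.7939724938
(4 × 6.2783721871 − 6.3195162546)/(4 − 1) = 6.2646574979
Correction |R − A(h/2)| = 1.371e-02; gap |A(h/2) − A(h)| = 4.114e-02.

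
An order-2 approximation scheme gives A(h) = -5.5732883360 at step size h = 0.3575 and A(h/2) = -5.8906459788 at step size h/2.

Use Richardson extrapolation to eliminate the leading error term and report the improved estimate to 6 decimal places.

-5.996432

Order 2 gives 2^r = 4 and 2^r − 1 = 3.
4·(-5.8906459788) = -23.5625839152; (-23.5625839152) − (-5.5732883360) = -17.9892955792
(4·(-5.8906459788) − (-5.5732883360))/(4 − 1) = -5.9964318597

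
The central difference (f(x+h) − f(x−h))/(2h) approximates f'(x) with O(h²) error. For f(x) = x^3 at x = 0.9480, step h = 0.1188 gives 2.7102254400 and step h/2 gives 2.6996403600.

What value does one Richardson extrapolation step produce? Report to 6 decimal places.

Order 2 gives 2^r = 4 and 2^r − 1 = 3.
Difference of the inputs: 2.6996403600 − 2.7102254400 = -0.0105850800
Divide by 2^2 − 1 = 3: (-0.0105850800)/3 = -0.0035283600
R = 2.6996403600 − 0.0035283600 = 2.6961120000

2.696112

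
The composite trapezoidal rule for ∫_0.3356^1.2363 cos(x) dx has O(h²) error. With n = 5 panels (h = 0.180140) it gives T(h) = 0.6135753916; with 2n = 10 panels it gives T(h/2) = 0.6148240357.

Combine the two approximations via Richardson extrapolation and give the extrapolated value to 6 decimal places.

0.615240

r = 2: numerator weight 4, denominator 3.
Top: 4(0.6148240357) − (0.6135753916) = 1.8457207512
Divide by 2^2 − 1 = 3.
Extrapolated: 1.8457207512 / 3 = 0.6152402504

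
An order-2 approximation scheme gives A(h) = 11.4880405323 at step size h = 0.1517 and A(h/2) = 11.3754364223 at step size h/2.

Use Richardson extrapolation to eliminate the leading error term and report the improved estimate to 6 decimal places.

Error is O(h^2); halving h shrinks it by 2^2 = 4.
4·11.3754364223 − 11.4880405323 = 34.0137051569
34.0137051569 ÷ 3 = 11.3379017190
Gap between inputs: 1.126e-01; correction applied: −0.0375347033.

11.337902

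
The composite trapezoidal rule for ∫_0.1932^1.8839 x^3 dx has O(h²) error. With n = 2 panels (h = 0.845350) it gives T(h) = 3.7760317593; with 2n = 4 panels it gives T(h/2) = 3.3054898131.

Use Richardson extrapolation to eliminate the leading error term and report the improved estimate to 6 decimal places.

3.148642

r = 2: numerator weight 4, denominator 3.
4×3.3054898131 = 13.2219592524; subtract 3.7760317593 → 9.4459274931
Extrapolated: 9.4459274931 / 3 = 3.1486424977
Gap between inputs: 4.705e-01; correction applied: −0.1568473154.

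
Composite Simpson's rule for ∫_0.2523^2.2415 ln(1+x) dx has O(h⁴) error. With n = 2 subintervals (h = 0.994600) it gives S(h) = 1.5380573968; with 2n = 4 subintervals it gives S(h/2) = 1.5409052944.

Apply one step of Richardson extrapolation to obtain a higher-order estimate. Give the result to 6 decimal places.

r = 4, so 2^r = 16.
16 × 1.5409052944 − 1.5380573968 = 23.1164273136
(16 × 1.5409052944 − 1.5380573968)/(16 − 1) = 1.5410951542
Shift from A(h/2): +0.0001898598.

1.541095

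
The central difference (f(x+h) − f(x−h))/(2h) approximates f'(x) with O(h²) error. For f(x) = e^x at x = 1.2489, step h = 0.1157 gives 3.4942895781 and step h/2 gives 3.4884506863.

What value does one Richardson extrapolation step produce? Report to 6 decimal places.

3.486504

Leading term ∝ h^2; use weight 4 = 2^2.
A(h/2) − A(h) = 3.4884506863 − 3.4942895781 = -0.0058388918
Divide by 2^2 − 1 = 3: (-0.0058388918)/3 = -0.0019462973
R = A(h/2) + (A(h/2) − A(h))/3 = 3.4884506863 − 0.0019462973 = 3.4865043890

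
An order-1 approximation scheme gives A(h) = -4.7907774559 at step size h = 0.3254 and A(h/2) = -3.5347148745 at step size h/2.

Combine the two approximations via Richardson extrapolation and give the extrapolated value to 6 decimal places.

Error is O(h^1); halving h shrinks it by 2^1 = 2.
A(h/2) − A(h) = -3.5347148745 − (-4.7907774559) = 1.2560625814
Divide by 2^1 − 1 = 1: 1.2560625814/1 = 1.2560625814
R = -3.5347148745 + 1.2560625814 = -2.2786522931
Gap between inputs: 1.256e+00; correction applied: +1.2560625814.

-2.278652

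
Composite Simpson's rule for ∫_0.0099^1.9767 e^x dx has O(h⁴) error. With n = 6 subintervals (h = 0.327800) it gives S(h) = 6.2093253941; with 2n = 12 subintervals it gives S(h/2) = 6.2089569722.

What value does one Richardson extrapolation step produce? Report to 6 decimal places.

6.208932

Leading term ∝ h^4; use weight 16 = 2^4.
2^4 × A(h/2) = 99.3433115552; minus A(h) gives 93.1339861611.
Denominator 16 − 1 = 15.
(16 × 6.2089569722 − 6.2093253941)/(16 − 1) = 6.2089324107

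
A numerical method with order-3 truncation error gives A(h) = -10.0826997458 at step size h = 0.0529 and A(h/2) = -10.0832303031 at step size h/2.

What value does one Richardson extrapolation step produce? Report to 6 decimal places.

r = 3, so 2^r = 8.
Numerator 8*A(h/2) − A(h) = 8*(-10.0832303031) − (-10.0826997458) = -70.5831426790
Extrapolated: (-70.5831426790) / 7 = -10.0833060970

-10.083306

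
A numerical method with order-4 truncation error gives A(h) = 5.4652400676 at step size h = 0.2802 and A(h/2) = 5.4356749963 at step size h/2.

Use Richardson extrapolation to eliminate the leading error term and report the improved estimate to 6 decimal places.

5.433704

Error is O(h^4); halving h shrinks it by 2^4 = 16.
16*5.4356749963 = 86.9707999408; 86.9707999408 − 5.4652400676 = 81.5055598732
Divide by 2^4 − 1 = 15.
R = 81.5055598732/15 = 5.4337039915
Gap between inputs: 2.957e-02; correction applied: −0.0019710048.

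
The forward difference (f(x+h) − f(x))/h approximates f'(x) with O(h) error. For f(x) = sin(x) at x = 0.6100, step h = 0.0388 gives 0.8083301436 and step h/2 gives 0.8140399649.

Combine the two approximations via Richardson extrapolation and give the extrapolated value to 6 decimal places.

0.819750

Order 1 gives 2^r = 2 and 2^r − 1 = 1.
Top: 2(0.8140399649) − (0.8083301436) = 0.8197497862
R = 0.8197497862/1 = 0.8197497862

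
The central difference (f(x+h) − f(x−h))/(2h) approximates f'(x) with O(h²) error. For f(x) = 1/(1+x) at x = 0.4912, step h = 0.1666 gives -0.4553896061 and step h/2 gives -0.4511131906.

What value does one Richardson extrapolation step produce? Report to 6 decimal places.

r = 2: numerator weight 4, denominator 3.
Numerator 4×A(h/2) − A(h) = 4×(-0.4511131906) − (-0.4553896061) = -1.3490631563
Divide by 2^2 − 1 = 3.
R = (-1.3490631563)/3 = -0.4496877188

-0.449688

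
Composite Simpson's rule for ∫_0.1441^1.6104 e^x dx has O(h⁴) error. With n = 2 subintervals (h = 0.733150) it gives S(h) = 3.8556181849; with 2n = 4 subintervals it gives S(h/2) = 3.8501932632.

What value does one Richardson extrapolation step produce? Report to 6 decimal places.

The method has order 4: 2^4 = 16.
16·3.8501932632 − 3.8556181849 = 57.7474740263
Divide by 2^4 − 1 = 15.
Result: 3.8498316018
Correction |R − A(h/2)| = 3.617e-04; gap |A(h/2) − A(h)| = 5.425e-03.

3.849832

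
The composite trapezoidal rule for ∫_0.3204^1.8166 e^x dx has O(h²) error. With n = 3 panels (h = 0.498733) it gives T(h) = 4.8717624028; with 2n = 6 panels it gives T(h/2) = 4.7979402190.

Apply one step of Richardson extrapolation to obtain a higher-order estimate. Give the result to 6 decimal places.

4.773333

r = 2, so 2^r = 4.
Top: 4(4.7979402190) − (4.8717624028) = 14.3199984732
14.3199984732 ÷ 3 = 4.7733328244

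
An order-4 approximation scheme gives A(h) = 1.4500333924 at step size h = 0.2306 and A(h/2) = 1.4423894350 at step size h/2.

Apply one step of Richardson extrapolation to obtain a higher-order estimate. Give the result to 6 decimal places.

r = 4: numerator weight 16, denominator 15.
Numerator 16·A(h/2) − A(h) = 16·1.4423894350 − 1.4500333924 = 21.6281975676
Divide by 2^4 − 1 = 15.
21.6281975676 ÷ 15 = 1.4418798378
Correction |R − A(h/2)| = 5.096e-04; gap |A(h/2) − A(h)| = 7.644e-03.

1.441880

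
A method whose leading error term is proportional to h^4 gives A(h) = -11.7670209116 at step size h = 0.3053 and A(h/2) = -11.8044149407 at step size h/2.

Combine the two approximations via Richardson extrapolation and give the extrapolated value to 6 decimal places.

With r = 4 the leading error scales as h^4, so the weight is 2^4 = 16.
16*(-11.8044149407) = -188.8706390512; subtract (-11.7670209116) → -177.1036181396
(16*(-11.8044149407) − (-11.7670209116))/(16 − 1) = -11.8069078760
Correction |R − A(h/2)| = 2.493e-03; gap |A(h/2) − A(h)| = 3.739e-02.

-11.806908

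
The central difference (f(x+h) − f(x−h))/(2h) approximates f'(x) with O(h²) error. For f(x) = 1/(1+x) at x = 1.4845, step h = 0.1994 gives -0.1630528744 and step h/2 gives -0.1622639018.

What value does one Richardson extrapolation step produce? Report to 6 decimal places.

-0.162001

Leading term ∝ h^2; use weight 4 = 2^2.
2^2 × A(h/2) = -0.6490556072; minus A(h) gives -0.4860027328.
(-0.4860027328) ÷ 3 = -0.1620009109
Shift from A(h/2): +0.0002629909.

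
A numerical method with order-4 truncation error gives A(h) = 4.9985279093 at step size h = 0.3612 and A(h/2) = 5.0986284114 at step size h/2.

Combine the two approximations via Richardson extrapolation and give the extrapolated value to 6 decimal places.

r = 4: numerator weight 16, denominator 15.
Top: 16(5.0986284114) − (4.9985279093) = 76.5795266731
Extrapolated: 76.5795266731 / 15 = 5.1053017782

5.105302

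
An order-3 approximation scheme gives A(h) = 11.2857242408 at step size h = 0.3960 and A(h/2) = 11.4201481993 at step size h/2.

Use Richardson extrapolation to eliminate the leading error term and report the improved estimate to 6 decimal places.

11.439352

Error is O(h^3); halving h shrinks it by 2^3 = 8.
A(h/2) − A(h) = 11.4201481993 − 11.2857242408 = 0.1344239585
Divide by 2^3 − 1 = 7: 0.1344239585/7 = 0.0192034226
R = A(h/2) + (A(h/2) − A(h))/7 = 11.4201481993 + 0.0192034226 = 11.4393516219
Shift from A(h/2): +0.0192034226.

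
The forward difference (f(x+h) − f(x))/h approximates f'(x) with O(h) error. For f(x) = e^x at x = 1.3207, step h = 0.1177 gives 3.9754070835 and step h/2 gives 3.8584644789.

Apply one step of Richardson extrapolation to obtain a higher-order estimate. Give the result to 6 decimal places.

Order 1 gives 2^r = 2 and 2^r − 1 = 1.
2·3.8584644789 − 3.9754070835 = 3.7415218743
3.7415218743 ÷ 1 = 3.7415218743

3.741522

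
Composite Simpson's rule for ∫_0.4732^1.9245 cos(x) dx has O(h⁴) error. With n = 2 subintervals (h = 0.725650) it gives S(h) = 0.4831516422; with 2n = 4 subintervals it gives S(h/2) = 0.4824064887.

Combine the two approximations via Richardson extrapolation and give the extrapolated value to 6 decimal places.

Order 4 gives 2^r = 16 and 2^r − 1 = 15.
Top: 16(0.4824064887) − (0.4831516422) = 7.2353521770
Denominator 16 − 1 = 15.
Extrapolated: 7.2353521770 / 15 = 0.4823568118
Correction |R − A(h/2)| = 4.968e-05; gap |A(h/2) − A(h)| = 7.452e-04.

0.482357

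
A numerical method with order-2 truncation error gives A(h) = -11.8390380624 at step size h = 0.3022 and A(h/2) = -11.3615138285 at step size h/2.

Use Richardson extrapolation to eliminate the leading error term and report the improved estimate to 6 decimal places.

-11.202339

Method order is 2; weight 2^2 = 4.
Top: 4(-11.3615138285) − (-11.8390380624) = -33.6070172516
(-33.6070172516) ÷ 3 = -11.2023390839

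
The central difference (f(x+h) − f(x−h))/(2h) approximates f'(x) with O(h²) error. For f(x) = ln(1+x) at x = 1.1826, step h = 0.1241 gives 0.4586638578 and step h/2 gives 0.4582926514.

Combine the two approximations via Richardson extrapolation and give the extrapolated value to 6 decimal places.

0.458169

With r = 2 the leading error scales as h^2, so the weight is 2^2 = 4.
Weighted: 1.8331706056 − 0.4586638578 = 1.3745067478
Extrapolated: 1.3745067478 / 3 = 0.4581689159
Gap between inputs: 3.712e-04; correction applied: −0.0001237355.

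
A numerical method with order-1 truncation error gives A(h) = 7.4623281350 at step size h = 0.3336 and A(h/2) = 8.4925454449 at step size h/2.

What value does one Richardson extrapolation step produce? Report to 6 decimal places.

Method order is 1; weight 2^1 = 2.
Numerator 2·A(h/2) − A(h) = 2·8.4925454449 − 7.4623281350 = 9.5227627548
R = 9.5227627548/1 = 9.5227627548
Correction |R − A(h/2)| = 1.030e+00; gap |A(h/2) − A(h)| = 1.030e+00.

9.522763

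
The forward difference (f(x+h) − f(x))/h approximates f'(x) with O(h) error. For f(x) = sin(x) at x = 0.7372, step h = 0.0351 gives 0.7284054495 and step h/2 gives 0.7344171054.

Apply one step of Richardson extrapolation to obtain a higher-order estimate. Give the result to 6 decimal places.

0.740429

The method has order 1: 2^1 = 2.
2 × 0.7344171054 = 1.4688342108; 1.4688342108 − 0.7284054495 = 0.7404287613
Divide by 2^1 − 1 = 1.
Result: 0.7404287613
Gap between inputs: 6.012e-03; correction applied: +0.0060116559.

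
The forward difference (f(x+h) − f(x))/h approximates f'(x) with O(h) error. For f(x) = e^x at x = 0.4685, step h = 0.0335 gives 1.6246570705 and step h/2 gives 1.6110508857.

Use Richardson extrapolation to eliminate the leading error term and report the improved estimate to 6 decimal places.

1.597445

Order 1 gives 2^r = 2 and 2^r − 1 = 1.
2*1.6110508857 = 3.2221017714; 3.2221017714 − 1.6246570705 = 1.5974447009
Divide by 2^1 − 1 = 1.
1.5974447009 ÷ 1 = 1.5974447009
Gap between inputs: 1.361e-02; correction applied: −0.0136061848.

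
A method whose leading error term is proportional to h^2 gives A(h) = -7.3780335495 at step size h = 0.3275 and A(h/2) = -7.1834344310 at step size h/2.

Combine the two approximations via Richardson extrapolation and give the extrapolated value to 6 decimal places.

r = 2, so 2^r = 4.
Numerator 4*A(h/2) − A(h) = 4*(-7.1834344310) − (-7.3780335495) = -21.3557041745
Divide by 2^2 − 1 = 3.
Extrapolated: (-21.3557041745) / 3 = -7.1185680582
Correction |R − A(h/2)| = 6.487e-02; gap |A(h/2) − A(h)| = 1.946e-01.

-7.118568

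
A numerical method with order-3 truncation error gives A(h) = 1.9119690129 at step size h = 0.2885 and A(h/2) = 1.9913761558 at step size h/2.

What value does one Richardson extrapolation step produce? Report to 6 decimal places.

2.002720

With r = 3 the leading error scales as h^3, so the weight is 2^3 = 8.
8*1.9913761558 − 1.9119690129 = 14.0190402335
14.0190402335 ÷ 7 = 2.0027200334
Gap between inputs: 7.941e-02; correction applied: +0.0113438776.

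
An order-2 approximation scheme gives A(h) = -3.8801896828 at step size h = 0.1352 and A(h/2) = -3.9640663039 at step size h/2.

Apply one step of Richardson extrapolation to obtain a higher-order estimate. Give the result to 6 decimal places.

-3.992025

r = 2: numerator weight 4, denominator 3.
4·(-3.9640663039) − (-3.8801896828) = -11.9760755328
R = (-11.9760755328)/3 = -3.9920251776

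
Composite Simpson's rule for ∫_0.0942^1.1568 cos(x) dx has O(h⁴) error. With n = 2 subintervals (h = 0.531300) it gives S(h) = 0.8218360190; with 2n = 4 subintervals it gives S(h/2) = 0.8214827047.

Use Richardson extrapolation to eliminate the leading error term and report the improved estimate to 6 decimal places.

0.821459

The method has order 4: 2^4 = 16.
16·0.8214827047 − 0.8218360190 = 12.3218872562
Extrapolated: 12.3218872562 / 15 = 0.8214591504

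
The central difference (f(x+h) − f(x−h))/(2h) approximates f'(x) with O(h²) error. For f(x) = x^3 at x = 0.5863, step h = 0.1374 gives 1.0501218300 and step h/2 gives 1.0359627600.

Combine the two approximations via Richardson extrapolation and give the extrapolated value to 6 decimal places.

1.031243

Leading term ∝ h^2; use weight 4 = 2^2.
4·1.0359627600 = 4.1438510400; 4.1438510400 − 1.0501218300 = 3.0937292100
Denominator 4 − 1 = 3.
Result: 1.0312430700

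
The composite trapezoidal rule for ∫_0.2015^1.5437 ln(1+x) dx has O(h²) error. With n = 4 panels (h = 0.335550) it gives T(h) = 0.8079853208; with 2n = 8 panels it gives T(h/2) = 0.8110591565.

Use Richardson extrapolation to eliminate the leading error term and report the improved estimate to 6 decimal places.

The method has order 2: 2^2 = 4.
Weighted: 3.2442366260 − 0.8079853208 = 2.4362513052
2.4362513052 ÷ 3 = 0.8120837684

0.812084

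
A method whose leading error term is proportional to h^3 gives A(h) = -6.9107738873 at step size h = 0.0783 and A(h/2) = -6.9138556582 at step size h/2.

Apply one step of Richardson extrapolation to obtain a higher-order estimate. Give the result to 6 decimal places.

r = 3, so 2^r = 8.
Difference of the inputs: -6.9138556582 − (-6.9107738873) = -0.0030817709
Divide by 2^3 − 1 = 7: (-0.0030817709)/7 = -0.0004402530
R = A(h/2) + (A(h/2) − A(h))/7 = -6.9138556582 − 0.0004402530 = -6.9142959112
Shift from A(h/2): −0.0004402530.

-6.914296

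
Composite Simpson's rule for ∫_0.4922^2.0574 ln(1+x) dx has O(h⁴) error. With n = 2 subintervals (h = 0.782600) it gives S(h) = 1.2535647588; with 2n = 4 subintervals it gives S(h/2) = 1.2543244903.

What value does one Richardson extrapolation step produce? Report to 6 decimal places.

1.254375

Leading term ∝ h^4; use weight 16 = 2^4.
A(h/2) − A(h) = 1.2543244903 − 1.2535647588 = 0.0007597315
Divide by 2^4 − 1 = 15: 0.0007597315/15 = 0.0000506488
R = A(h/2) + (A(h/2) − A(h))/15 = 1.2543244903 + 0.0000506488 = 1.2543751391
Correction |R − A(h/2)| = 5.065e-05; gap |A(h/2) − A(h)| = 7.597e-04.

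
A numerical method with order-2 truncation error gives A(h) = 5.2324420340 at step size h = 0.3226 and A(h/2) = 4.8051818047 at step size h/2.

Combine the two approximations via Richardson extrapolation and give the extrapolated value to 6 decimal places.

4.662762

Order 2 gives 2^r = 4 and 2^r − 1 = 3.
4·4.8051818047 = 19.2207272188; subtract 5.2324420340 → 13.9882851848
13.9882851848 ÷ 3 = 4.6627617283
Correction |R − A(h/2)| = 1.424e-01; gap |A(h/2) − A(h)| = 4.273e-01.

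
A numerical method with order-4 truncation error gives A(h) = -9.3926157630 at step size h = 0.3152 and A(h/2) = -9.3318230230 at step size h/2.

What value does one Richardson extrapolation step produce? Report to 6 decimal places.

-9.327770

The method has order 4: 2^4 = 16.
16×(-9.3318230230) − (-9.3926157630) = -139.9165526050
(-139.9165526050) ÷ 15 = -9.3277701737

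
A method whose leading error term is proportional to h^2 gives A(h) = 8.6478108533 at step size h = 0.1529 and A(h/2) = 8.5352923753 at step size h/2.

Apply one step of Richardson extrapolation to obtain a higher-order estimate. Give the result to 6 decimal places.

With r = 2 the leading error scales as h^2, so the weight is 2^2 = 4.
4*8.5352923753 = 34.1411695012; subtract 8.6478108533 → 25.4933586479
Extrapolated: 25.4933586479 / 3 = 8.4977862160
Gap between inputs: 1.125e-01; correction applied: −0.0375061593.

8.497786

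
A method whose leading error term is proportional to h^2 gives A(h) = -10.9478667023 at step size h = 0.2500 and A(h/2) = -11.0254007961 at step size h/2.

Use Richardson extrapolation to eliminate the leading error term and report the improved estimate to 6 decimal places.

Error is O(h^2); halving h shrinks it by 2^2 = 4.
Numerator 4 × A(h/2) − A(h) = 4 × (-11.0254007961) − (-10.9478667023) = -33.1537364821
Divide by 2^2 − 1 = 3.
So the Richardson estimate is -11.0512454940.
Correction |R − A(h/2)| = 2.584e-02; gap |A(h/2) − A(h)| = 7.753e-02.

-11.051245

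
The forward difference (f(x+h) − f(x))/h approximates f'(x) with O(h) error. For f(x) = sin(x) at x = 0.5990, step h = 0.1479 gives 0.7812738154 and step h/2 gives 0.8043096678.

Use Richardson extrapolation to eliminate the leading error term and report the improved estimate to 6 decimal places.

0.827346

Leading term ∝ h^1; use weight 2 = 2^1.
Weighted: 1.6086193356 − 0.7812738154 = 0.8273455202
(2·0.8043096678 − 0.7812738154)/(2 − 1) = 0.8273455202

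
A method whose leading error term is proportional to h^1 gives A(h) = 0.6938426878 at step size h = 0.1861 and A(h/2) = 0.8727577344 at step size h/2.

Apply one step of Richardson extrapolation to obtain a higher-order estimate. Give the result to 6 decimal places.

With r = 1 the leading error scales as h^1, so the weight is 2^1 = 2.
2 × 0.8727577344 = 1.7455154688; 1.7455154688 − 0.6938426878 = 1.0516727810
R = 1.0516727810/1 = 1.0516727810
Shift from A(h/2): +0.1789150466.

1.051673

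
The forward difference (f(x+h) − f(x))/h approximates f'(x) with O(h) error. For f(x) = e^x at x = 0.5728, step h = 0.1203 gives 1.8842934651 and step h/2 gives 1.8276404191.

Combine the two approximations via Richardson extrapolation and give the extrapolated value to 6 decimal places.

1.770987

Method order is 1; weight 2^1 = 2.
2×1.8276404191 = 3.6552808382; 3.6552808382 − 1.8842934651 = 1.7709873731
Denominator 2 − 1 = 1.
1.7709873731 ÷ 1 = 1.7709873731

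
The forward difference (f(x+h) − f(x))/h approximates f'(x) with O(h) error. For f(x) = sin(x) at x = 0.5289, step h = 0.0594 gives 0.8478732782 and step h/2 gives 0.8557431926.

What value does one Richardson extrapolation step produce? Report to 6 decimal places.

0.863613

r = 1: numerator weight 2, denominator 1.
2*0.8557431926 = 1.7114863852; subtract 0.8478732782 → 0.8636131070
0.8636131070 ÷ 1 = 0.8636131070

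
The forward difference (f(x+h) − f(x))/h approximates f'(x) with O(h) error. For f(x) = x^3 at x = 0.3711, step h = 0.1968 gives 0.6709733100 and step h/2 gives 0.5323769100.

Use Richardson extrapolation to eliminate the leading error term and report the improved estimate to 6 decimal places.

Order 1 gives 2^r = 2 and 2^r − 1 = 1.
2^1×A(h/2) = 1.0647538200; minus A(h) gives 0.3937805100.
Denominator 2 − 1 = 1.
So the Richardson estimate is 0.3937805100.

0.393781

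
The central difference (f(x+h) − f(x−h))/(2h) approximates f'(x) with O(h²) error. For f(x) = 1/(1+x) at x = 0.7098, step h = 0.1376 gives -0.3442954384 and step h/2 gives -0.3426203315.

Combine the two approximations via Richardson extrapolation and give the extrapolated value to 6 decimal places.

-0.342062

r = 2: numerator weight 4, denominator 3.
Weighted: (-1.3704813260) − (-0.3442954384) = -1.0261858876
(-1.0261858876) ÷ 3 = -0.3420619625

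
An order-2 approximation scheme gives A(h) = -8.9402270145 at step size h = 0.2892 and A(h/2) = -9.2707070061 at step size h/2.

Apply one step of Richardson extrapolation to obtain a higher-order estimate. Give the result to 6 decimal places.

-9.380867

With r = 2 the leading error scales as h^2, so the weight is 2^2 = 4.
4·(-9.2707070061) = -37.0828280244; (-37.0828280244) − (-8.9402270145) = -28.1426010099
(4·(-9.2707070061) − (-8.9402270145))/(4 − 1) = -9.3808670033
Correction |R − A(h/2)| = 1.102e-01; gap |A(h/2) − A(h)| = 3.305e-01.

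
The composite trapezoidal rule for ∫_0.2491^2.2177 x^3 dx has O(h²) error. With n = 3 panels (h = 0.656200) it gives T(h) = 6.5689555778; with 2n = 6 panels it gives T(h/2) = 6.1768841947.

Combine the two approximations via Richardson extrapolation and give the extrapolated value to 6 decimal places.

r = 2: numerator weight 4, denominator 3.
4 × 6.1768841947 = 24.7075367788; 24.7075367788 − 6.5689555778 = 18.1385812010
18.1385812010 ÷ 3 = 6.0461937337

6.046194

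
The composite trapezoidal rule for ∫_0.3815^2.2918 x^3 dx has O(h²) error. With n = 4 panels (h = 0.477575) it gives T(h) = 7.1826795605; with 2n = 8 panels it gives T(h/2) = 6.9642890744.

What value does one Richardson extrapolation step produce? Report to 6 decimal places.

6.891492

r = 2, so 2^r = 4.
Weighted: 27.8571562976 − 7.1826795605 = 20.6744767371
Denominator 4 − 1 = 3.
20.6744767371 ÷ 3 = 6.8914922457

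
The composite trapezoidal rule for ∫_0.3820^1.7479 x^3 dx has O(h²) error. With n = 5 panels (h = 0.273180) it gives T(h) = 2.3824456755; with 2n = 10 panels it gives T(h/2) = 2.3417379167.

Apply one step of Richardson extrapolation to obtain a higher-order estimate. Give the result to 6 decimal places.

Leading term ∝ h^2; use weight 4 = 2^2.
A(h/2) − A(h) = 2.3417379167 − 2.3824456755 = -0.0407077588
Divide by 2^2 − 1 = 3: (-0.0407077588)/3 = -0.0135692529
R = 2.3417379167 − 0.0135692529 = 2.3281686638
Gap between inputs: 4.071e-02; correction applied: −0.0135692529.

2.328169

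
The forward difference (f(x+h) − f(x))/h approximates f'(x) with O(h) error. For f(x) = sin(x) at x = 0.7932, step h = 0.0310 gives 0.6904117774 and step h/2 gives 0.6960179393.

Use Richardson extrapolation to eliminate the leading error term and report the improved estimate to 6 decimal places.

0.701624

r = 1: numerator weight 2, denominator 1.
Top: 2(0.6960179393) − (0.6904117774) = 0.7016241012
Extrapolated: 0.7016241012 / 1 = 0.7016241012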